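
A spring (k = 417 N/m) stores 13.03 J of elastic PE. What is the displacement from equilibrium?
x = √(2·PE/k) = √(2·13.03/417) = 0.25 m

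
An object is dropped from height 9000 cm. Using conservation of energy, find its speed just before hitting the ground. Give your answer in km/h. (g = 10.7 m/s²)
Convert to SI: h = 90.0 m
mgh = ½mv² ⇒ v = √(2gh) = √(2·10.7·90.0) = 43.8862 m/s = 158.0 km/h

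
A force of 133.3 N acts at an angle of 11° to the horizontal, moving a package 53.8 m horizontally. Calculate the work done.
W = F·d·cosθ = (133.3)(53.8)cos(11°) = 7040 J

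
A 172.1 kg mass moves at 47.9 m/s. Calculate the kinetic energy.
KE = ½mv² = ½(172.1)(47.9)² = 197400 J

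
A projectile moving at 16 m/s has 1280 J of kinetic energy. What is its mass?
m = 2·KE/v² = 2·1280/(16)² = 10.0 kg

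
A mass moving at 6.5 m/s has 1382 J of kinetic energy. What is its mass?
m = 2·KE/v² = 2·1382/(6.5)² = 65.42 kg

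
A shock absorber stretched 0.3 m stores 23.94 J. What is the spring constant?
k = 2·PE/x² = 2·23.94/(0.3)² = 532.0 N/m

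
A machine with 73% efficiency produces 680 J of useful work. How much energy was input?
W_in = W_out/η = 680/0.73 = 931.5 J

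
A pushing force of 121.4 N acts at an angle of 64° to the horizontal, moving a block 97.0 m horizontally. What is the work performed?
W = F·d·cosθ = (121.4)(97.0)cos(64°) = 5162 J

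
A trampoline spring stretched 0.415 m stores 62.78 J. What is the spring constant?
k = 2·PE/x² = 2·62.78/(0.415)² = 729.0 N/m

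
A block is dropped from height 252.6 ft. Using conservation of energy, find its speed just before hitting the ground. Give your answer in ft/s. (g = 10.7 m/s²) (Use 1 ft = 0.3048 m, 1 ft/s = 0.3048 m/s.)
Convert to SI: h = 76.9925 m
mgh = ½mv² ⇒ v = √(2gh) = √(2·10.7·76.9925) = 40.5911 m/s = 133.2 ft/s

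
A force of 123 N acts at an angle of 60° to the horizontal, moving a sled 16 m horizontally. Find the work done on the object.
W = F·d·cosθ = (123)(16)cos(60°) = 984.0 J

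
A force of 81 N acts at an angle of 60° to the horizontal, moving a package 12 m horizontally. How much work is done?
W = F·d·cosθ = (81)(12)cos(60°) = 486.0 J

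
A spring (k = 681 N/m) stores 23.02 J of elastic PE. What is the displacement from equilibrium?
x = √(2·PE/k) = √(2·23.02/681) = 0.26 m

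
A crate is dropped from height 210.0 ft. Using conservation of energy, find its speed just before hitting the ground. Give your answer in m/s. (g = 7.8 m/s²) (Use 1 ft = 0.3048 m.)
Convert to SI: h = 64.008 m
mgh = ½mv² ⇒ v = √(2gh) = √(2·7.8·64.008) = 31.6 m/s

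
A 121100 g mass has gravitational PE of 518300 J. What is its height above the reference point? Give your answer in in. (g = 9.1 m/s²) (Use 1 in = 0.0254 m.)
Convert to SI: m = 121.1 kg, PE = 518300 J
h = PE/(mg) = 518300/(121.1·9.1) = 470.322 m = 18520 in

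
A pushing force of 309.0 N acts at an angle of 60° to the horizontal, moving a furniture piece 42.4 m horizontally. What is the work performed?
W = F·d·cosθ = (309.0)(42.4)cos(60°) = 6551 J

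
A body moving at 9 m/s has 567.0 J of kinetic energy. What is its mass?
m = 2·KE/v² = 2·567.0/(9)² = 14.0 kg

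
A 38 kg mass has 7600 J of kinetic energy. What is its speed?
v = √(2·KE/m) = √(2·7600/38) = 20.0 m/s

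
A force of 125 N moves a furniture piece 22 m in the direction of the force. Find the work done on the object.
W = F·d = (125)(22) = 2750 J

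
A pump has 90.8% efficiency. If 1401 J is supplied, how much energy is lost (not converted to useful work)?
W_lost = W_in(1 − η) = 1401·(1 − 0.908) = 128.9 J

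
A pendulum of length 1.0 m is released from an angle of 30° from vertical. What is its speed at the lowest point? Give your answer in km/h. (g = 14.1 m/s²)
h = L(1 − cosθ) = 1.0(1 − cos30°) = 0.133975 m
v = √(2gh) = √(2·14.1·0.133975) = 1.94373 m/s = 6.997 km/h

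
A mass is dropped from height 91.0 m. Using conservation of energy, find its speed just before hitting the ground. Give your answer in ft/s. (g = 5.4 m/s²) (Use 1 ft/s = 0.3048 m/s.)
mgh = ½mv² ⇒ v = √(2gh) = √(2·5.4·91.0) = 31.3496 m/s = 102.9 ft/s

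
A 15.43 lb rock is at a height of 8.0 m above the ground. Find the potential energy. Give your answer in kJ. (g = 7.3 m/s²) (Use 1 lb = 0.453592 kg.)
Convert to SI: m = 6.99892 kg, h = 8.0 m
PE = mgh = (6.99892)(7.3)(8.0) = 408.737 J = 0.4087 kJ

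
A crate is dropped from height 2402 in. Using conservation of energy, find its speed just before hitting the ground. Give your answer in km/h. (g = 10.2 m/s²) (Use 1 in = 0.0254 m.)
Convert to SI: h = 61.0108 m
mgh = ½mv² ⇒ v = √(2gh) = √(2·10.2·61.0108) = 35.2792 m/s = 127.0 km/h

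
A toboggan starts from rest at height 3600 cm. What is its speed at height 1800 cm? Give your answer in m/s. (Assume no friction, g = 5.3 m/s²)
Convert to SI: h₁−h₂ = 18.0 m
mgh₁ = mgh₂ + ½mv² ⇒ v = √(2g(h₁−h₂)) = √(2·5.3·18.0) = 13.81 m/s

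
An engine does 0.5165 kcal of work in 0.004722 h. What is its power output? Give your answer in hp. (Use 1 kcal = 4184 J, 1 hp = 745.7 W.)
Convert to SI: W = 2161.04 J, t = 16.9992 s
P = W/t = 2161.04/16.9992 = 127.126 W = 0.1705 hp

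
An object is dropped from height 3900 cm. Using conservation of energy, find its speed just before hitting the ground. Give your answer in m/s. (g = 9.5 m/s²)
Convert to SI: h = 39.0 m
mgh = ½mv² ⇒ v = √(2gh) = √(2·9.5·39.0) = 27.22 m/s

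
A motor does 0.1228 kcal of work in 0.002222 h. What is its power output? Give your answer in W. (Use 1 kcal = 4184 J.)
Convert to SI: W = 513.795 J, t = 7.9992 s
P = W/t = 513.795/7.9992 = 64.23 W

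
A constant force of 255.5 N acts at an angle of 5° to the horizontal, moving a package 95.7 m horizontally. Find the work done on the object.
W = F·d·cosθ = (255.5)(95.7)cos(5°) = 24360 J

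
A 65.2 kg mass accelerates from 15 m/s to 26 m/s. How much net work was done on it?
W = ΔKE = ½m(v₂² − v₁²) = ½(65.2)(26² − 15²) = 14702.6 J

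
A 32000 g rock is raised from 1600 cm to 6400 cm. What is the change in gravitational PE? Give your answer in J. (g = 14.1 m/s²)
Convert to SI: m = 32.0 kg, Δh = 48.0 m
ΔPE = mgΔh = (32.0)(14.1)(48.0) = 21660 J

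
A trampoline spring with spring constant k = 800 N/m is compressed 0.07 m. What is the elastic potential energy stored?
PE = ½kx² = ½(800)(0.07)² = 1.96 J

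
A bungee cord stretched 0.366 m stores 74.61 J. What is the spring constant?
k = 2·PE/x² = 2·74.61/(0.366)² = 1114 N/m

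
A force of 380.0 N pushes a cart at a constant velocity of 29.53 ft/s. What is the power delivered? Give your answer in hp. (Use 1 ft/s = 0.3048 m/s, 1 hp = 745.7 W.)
Convert to SI: F = 380.0 N, v = 9.00074 m/s
P = Fv = (380.0)(9.00074) = 3420.28 W = 4.587 hp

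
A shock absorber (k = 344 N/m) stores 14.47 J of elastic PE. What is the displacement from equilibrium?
x = √(2·PE/k) = √(2·14.47/344) = 0.29 m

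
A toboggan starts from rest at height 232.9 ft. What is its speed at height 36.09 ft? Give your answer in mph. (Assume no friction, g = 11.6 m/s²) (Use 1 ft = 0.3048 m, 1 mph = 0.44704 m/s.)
Convert to SI: h₁−h₂ = 59.9877 m
mgh₁ = mgh₂ + ½mv² ⇒ v = √(2g(h₁−h₂)) = √(2·11.6·59.9877) = 37.3057 m/s = 83.45 mph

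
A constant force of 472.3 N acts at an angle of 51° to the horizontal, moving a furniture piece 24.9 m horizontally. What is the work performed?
W = F·d·cosθ = (472.3)(24.9)cos(51°) = 7401 J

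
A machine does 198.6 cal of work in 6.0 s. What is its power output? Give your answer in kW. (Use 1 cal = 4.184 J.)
Convert to SI: W = 830.942 J, t = 6.0 s
P = W/t = 830.942/6.0 = 138.49 W = 0.1385 kW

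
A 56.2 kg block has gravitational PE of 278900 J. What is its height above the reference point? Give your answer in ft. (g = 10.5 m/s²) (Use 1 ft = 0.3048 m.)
h = PE/(mg) = 278900/(56.2·10.5) = 472.632 m = 1551 ft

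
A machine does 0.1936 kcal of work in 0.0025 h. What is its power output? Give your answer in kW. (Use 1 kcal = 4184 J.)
Convert to SI: W = 810.022 J, t = 9.0 s
P = W/t = 810.022/9.0 = 90.0025 W = 0.09 kW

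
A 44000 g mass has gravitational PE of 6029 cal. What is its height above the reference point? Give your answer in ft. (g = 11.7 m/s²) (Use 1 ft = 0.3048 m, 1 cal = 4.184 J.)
Convert to SI: m = 44.0 kg, PE = 25225.3 J
h = PE/(mg) = 25225.3/(44.0·11.7) = 49.0003 m = 160.8 ft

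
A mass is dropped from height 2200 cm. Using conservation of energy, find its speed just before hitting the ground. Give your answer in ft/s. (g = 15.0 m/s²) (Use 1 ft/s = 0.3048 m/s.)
Convert to SI: h = 22.0 m
mgh = ½mv² ⇒ v = √(2gh) = √(2·15.0·22.0) = 25.6905 m/s = 84.29 ft/s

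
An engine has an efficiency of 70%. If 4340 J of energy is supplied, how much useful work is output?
W_out = η·W_in = 0.7·4340 = 3038.0 J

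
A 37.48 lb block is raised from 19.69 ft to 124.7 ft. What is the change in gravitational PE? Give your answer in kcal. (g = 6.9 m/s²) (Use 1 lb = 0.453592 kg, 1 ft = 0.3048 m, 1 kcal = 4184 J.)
Convert to SI: m = 17.0006 kg, Δh = 32.007 m
ΔPE = mgΔh = (17.0006)(6.9)(32.007) = 3754.57 J = 0.8974 kcal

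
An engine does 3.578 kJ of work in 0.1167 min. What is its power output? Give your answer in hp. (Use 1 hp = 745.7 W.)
Convert to SI: W = 3578.0 J, t = 7.002 s
P = W/t = 3578.0/7.002 = 510.997 W = 0.6853 hp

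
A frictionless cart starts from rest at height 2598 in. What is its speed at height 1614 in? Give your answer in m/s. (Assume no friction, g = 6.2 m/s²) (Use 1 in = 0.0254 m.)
Convert to SI: h₁−h₂ = 24.9936 m
mgh₁ = mgh₂ + ½mv² ⇒ v = √(2g(h₁−h₂)) = √(2·6.2·24.9936) = 17.6 m/s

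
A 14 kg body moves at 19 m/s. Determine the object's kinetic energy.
KE = ½mv² = ½(14)(19)² = 2527.0 J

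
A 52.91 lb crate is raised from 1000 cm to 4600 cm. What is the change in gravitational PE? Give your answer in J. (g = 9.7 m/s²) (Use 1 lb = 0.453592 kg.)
Convert to SI: m = 23.9996 kg, Δh = 36.0 m
ΔPE = mgΔh = (23.9996)(9.7)(36.0) = 8381 J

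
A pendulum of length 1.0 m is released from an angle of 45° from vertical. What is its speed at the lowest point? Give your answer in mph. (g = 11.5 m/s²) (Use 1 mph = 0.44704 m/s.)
h = L(1 − cosθ) = 1.0(1 − cos45°) = 0.292893 m
v = √(2gh) = √(2·11.5·0.292893) = 2.59549 m/s = 5.806 mph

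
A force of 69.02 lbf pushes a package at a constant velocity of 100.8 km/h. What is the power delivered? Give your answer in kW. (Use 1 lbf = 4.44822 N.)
Convert to SI: F = 307.016 N, v = 28.0 m/s
P = Fv = (307.016)(28.0) = 8596.45 W = 8.596 kW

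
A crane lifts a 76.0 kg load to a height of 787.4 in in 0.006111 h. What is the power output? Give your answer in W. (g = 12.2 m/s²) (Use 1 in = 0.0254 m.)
Convert to SI: m = 76.0 kg, h = 20.0 m, t = 21.9996 s
P = mgh/t = (76.0)(12.2)(20.0)/21.9996 = 842.9 W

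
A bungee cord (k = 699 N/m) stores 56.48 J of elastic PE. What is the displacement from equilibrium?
x = √(2·PE/k) = √(2·56.48/699) = 0.402 m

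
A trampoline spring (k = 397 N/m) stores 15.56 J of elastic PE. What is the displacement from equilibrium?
x = √(2·PE/k) = √(2·15.56/397) = 0.28 m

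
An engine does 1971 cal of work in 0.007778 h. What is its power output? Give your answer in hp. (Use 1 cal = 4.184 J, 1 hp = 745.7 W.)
Convert to SI: W = 8246.66 J, t = 28.0008 s
P = W/t = 8246.66/28.0008 = 294.515 W = 0.395 hp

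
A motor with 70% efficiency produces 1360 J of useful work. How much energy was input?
W_in = W_out/η = 1360/0.7 = 1943 J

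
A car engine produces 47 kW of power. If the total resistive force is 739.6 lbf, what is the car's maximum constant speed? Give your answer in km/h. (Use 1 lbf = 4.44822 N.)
Convert to SI: F = 3289.9 N
P = Fv ⇒ v = P/F = 47000 W/3289.9 N = 14.2861 m/s = 51.43 km/h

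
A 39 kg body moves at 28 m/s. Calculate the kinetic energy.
KE = ½mv² = ½(39)(28)² = 15288.0 J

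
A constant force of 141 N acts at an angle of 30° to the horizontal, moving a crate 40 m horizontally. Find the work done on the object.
W = F·d·cosθ = (141)(40)cos(30°) = 4884 J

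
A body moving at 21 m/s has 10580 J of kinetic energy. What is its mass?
m = 2·KE/v² = 2·10580/(21)² = 47.98 kg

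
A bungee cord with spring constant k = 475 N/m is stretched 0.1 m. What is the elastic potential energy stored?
PE = ½kx² = ½(475)(0.1)² = 2.375 J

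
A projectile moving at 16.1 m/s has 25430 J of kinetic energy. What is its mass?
m = 2·KE/v² = 2·25430/(16.1)² = 196.2 kg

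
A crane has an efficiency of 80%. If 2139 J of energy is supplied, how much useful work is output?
W_out = η·W_in = 0.8·2139 = 1711.2 J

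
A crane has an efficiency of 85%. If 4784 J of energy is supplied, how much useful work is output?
W_out = η·W_in = 0.85·4784 = 4066.4 J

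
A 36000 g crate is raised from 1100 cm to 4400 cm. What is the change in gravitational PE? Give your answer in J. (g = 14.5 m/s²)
Convert to SI: m = 36.0 kg, Δh = 33.0 m
ΔPE = mgΔh = (36.0)(14.5)(33.0) = 17230 J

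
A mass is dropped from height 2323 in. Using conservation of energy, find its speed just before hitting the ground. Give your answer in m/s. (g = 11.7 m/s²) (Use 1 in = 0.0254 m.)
Convert to SI: h = 59.0042 m
mgh = ½mv² ⇒ v = √(2gh) = √(2·11.7·59.0042) = 37.16 m/s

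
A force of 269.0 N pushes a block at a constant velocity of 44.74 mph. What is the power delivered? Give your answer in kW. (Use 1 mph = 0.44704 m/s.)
Convert to SI: F = 269.0 N, v = 20.0006 m/s
P = Fv = (269.0)(20.0006) = 5380.15 W = 5.38 kW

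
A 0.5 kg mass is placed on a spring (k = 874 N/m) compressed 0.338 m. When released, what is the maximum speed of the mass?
½kx² = ½mv² ⇒ v = x√(k/m) = (0.338)√(874/0.5) = 14.13 m/s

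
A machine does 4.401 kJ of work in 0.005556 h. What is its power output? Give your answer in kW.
Convert to SI: W = 4401.0 J, t = 20.0016 s
P = W/t = 4401.0/20.0016 = 220.032 W = 0.22 kW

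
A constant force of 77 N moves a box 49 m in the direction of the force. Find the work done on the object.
W = F·d = (77)(49) = 3773 J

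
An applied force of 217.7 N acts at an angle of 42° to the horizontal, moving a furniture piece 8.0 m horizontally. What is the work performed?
W = F·d·cosθ = (217.7)(8.0)cos(42°) = 1294 J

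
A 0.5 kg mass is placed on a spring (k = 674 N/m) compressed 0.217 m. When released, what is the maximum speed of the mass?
½kx² = ½mv² ⇒ v = x√(k/m) = (0.217)√(674/0.5) = 7.967 m/s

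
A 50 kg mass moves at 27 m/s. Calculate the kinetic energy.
KE = ½mv² = ½(50)(27)² = 18225.0 J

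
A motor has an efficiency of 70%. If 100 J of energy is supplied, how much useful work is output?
W_out = η·W_in = 0.7·100 = 70.0 J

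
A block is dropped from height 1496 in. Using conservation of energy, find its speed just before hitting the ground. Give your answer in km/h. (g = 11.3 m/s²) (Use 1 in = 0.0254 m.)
Convert to SI: h = 37.9984 m
mgh = ½mv² ⇒ v = √(2gh) = √(2·11.3·37.9984) = 29.3047 m/s = 105.5 km/h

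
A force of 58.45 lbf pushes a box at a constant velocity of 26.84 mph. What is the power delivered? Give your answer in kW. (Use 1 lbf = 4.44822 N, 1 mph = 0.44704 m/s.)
Convert to SI: F = 259.998 N, v = 11.9986 m/s
P = Fv = (259.998)(11.9986) = 3119.61 W = 3.12 kW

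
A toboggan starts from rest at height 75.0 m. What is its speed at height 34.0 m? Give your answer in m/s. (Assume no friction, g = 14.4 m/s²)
mgh₁ = mgh₂ + ½mv² ⇒ v = √(2g(h₁−h₂)) = √(2·14.4·41.0) = 34.36 m/s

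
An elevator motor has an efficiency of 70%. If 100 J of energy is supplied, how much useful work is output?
W_out = η·W_in = 0.7·100 = 70.0 J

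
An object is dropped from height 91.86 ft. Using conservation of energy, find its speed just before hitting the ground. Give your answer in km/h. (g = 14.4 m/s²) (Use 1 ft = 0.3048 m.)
Convert to SI: h = 27.9989 m
mgh = ½mv² ⇒ v = √(2gh) = √(2·14.4·27.9989) = 28.3966 m/s = 102.2 km/h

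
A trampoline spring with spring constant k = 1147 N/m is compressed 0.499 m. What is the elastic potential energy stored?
PE = ½kx² = ½(1147)(0.499)² = 142.8 J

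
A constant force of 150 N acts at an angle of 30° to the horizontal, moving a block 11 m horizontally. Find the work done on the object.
W = F·d·cosθ = (150)(11)cos(30°) = 1429 J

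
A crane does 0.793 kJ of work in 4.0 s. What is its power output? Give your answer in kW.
Convert to SI: W = 793.0 J, t = 4.0 s
P = W/t = 793.0/4.0 = 198.25 W = 0.1983 kW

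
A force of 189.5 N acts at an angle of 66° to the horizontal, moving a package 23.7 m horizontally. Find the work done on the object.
W = F·d·cosθ = (189.5)(23.7)cos(66°) = 1827 J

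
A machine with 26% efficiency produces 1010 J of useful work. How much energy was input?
W_in = W_out/η = 1010/0.26 = 3885 J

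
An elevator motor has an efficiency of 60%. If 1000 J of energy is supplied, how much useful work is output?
W_out = η·W_in = 0.6·1000 = 600.0 J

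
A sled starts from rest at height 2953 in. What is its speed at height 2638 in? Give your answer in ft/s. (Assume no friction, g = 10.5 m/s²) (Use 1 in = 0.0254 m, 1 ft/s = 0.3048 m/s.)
Convert to SI: h₁−h₂ = 8.001 m
mgh₁ = mgh₂ + ½mv² ⇒ v = √(2g(h₁−h₂)) = √(2·10.5·8.001) = 12.9623 m/s = 42.53 ft/s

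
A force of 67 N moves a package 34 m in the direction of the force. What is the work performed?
W = F·d = (67)(34) = 2278 J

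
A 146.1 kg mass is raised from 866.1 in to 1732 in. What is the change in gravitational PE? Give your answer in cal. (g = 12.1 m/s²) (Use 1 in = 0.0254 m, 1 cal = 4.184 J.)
Convert to SI: m = 146.1 kg, Δh = 21.9939 m
ΔPE = mgΔh = (146.1)(12.1)(21.9939) = 38881.0 J = 9293 cal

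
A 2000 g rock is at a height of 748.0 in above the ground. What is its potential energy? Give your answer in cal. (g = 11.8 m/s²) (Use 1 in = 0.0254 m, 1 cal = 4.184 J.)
Convert to SI: m = 2.0 kg, h = 18.9992 m
PE = mgh = (2.0)(11.8)(18.9992) = 448.381 J = 107.2 cal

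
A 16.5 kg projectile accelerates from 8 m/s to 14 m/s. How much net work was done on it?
W = ΔKE = ½m(v₂² − v₁²) = ½(16.5)(14² − 8²) = 1089.0 J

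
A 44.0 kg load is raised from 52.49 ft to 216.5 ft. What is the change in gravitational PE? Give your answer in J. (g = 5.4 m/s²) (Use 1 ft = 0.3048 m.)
Convert to SI: m = 44.0 kg, Δh = 49.9902 m
ΔPE = mgΔh = (44.0)(5.4)(49.9902) = 11880 J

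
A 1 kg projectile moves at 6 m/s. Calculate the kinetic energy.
KE = ½mv² = ½(1)(6)² = 18.0 J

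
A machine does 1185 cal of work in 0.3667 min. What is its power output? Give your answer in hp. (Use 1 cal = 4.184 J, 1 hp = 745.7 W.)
Convert to SI: W = 4958.04 J, t = 22.002 s
P = W/t = 4958.04/22.002 = 225.345 W = 0.3022 hp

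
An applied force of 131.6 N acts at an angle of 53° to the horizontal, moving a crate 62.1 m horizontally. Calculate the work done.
W = F·d·cosθ = (131.6)(62.1)cos(53°) = 4918 J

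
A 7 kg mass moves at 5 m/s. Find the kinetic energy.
KE = ½mv² = ½(7)(5)² = 87.5 J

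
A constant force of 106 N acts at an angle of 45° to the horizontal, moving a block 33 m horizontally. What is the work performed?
W = F·d·cosθ = (106)(33)cos(45°) = 2473 J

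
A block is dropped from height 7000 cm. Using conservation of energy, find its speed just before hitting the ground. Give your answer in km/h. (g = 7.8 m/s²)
Convert to SI: h = 70.0 m
mgh = ½mv² ⇒ v = √(2gh) = √(2·7.8·70.0) = 33.0454 m/s = 119.0 km/h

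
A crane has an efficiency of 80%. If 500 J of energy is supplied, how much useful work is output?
W_out = η·W_in = 0.8·500 = 400.0 J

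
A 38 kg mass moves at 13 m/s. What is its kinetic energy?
KE = ½mv² = ½(38)(13)² = 3211.0 J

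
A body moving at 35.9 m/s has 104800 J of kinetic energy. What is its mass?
m = 2·KE/v² = 2·104800/(35.9)² = 162.6 kg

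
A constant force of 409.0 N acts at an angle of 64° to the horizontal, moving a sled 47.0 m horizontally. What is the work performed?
W = F·d·cosθ = (409.0)(47.0)cos(64°) = 8427 J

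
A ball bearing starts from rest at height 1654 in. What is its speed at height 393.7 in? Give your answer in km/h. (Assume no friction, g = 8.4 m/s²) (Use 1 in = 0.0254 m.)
Convert to SI: h₁−h₂ = 32.0116 m
mgh₁ = mgh₂ + ½mv² ⇒ v = √(2g(h₁−h₂)) = √(2·8.4·32.0116) = 23.1904 m/s = 83.49 km/h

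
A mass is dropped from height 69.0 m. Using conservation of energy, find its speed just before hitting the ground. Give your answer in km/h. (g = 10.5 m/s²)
mgh = ½mv² ⇒ v = √(2gh) = √(2·10.5·69.0) = 38.0657 m/s = 137.0 km/h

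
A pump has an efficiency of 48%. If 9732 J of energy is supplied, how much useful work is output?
W_out = η·W_in = 0.48·9732 = 4671.36 J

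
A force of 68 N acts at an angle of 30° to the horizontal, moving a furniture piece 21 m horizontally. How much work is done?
W = F·d·cosθ = (68)(21)cos(30°) = 1237 J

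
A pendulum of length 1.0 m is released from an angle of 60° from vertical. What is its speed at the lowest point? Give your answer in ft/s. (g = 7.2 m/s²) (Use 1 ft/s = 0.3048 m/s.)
h = L(1 − cosθ) = 1.0(1 − cos60°) = 0.5 m
v = √(2gh) = √(2·7.2·0.5) = 2.68328 m/s = 8.803 ft/s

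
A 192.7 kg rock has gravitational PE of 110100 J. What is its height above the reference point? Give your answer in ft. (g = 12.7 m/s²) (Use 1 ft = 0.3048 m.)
h = PE/(mg) = 110100/(192.7·12.7) = 44.9885 m = 147.6 ft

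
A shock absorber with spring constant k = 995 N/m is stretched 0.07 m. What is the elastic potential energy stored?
PE = ½kx² = ½(995)(0.07)² = 2.438 J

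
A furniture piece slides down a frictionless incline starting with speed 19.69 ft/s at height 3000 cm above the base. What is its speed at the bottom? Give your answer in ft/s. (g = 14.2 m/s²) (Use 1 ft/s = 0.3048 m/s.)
Convert to SI: v₀ = 6.00151 m/s, h = 30.0 m
½mv₀² + mgh = ½mv² ⇒ v = √(v₀² + 2gh) = √(6.00151² + 2·14.2·30.0) = 29.7996 m/s = 97.77 ft/s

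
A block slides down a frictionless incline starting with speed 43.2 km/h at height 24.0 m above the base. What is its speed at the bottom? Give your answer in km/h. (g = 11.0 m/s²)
Convert to SI: v₀ = 12.0 m/s, h = 24.0 m
½mv₀² + mgh = ½mv² ⇒ v = √(v₀² + 2gh) = √(12.0² + 2·11.0·24.0) = 25.923 m/s = 93.32 km/h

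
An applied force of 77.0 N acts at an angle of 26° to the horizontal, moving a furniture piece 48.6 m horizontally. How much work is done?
W = F·d·cosθ = (77.0)(48.6)cos(26°) = 3363 J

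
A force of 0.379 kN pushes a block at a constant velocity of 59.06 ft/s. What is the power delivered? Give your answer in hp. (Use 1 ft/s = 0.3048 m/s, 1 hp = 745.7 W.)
Convert to SI: F = 379.0 N, v = 18.0015 m/s
P = Fv = (379.0)(18.0015) = 6822.56 W = 9.149 hp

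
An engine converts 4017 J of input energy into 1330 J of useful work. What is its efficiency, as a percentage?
η = W_out/W_in = 1330/4017 = 33.11%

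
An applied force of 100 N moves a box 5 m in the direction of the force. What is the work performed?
W = F·d = (100)(5) = 500.0 J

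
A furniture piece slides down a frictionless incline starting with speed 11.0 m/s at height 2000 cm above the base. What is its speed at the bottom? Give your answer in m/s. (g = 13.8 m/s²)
Convert to SI: v₀ = 11.0 m/s, h = 20.0 m
½mv₀² + mgh = ½mv² ⇒ v = √(v₀² + 2gh) = √(11.0² + 2·13.8·20.0) = 25.94 m/s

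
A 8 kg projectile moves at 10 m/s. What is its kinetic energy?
KE = ½mv² = ½(8)(10)² = 400.0 J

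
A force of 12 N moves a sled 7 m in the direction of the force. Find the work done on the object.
W = F·d = (12)(7) = 84.0 J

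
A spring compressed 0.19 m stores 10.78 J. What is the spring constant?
k = 2·PE/x² = 2·10.78/(0.19)² = 597.2 N/m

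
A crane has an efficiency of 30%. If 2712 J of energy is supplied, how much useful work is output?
W_out = η·W_in = 0.3·2712 = 813.6 J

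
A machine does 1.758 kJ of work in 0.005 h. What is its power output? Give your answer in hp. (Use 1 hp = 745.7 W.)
Convert to SI: W = 1758.0 J, t = 18.0 s
P = W/t = 1758.0/18.0 = 97.6667 W = 0.131 hp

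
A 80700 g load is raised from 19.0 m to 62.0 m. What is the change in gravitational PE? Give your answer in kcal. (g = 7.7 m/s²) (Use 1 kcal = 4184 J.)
Convert to SI: m = 80.7 kg, Δh = 43.0 m
ΔPE = mgΔh = (80.7)(7.7)(43.0) = 26719.8 J = 6.386 kcal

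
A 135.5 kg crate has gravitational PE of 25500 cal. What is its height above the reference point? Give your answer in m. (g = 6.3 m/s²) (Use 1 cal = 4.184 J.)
Convert to SI: m = 135.5 kg, PE = 106692 J
h = PE/(mg) = 106692/(135.5·6.3) = 125.0 m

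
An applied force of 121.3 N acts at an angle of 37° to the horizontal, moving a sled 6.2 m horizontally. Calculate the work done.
W = F·d·cosθ = (121.3)(6.2)cos(37°) = 600.6 J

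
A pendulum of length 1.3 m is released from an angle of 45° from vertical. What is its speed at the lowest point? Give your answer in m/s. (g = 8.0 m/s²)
h = L(1 − cosθ) = 1.3(1 − cos45°) = 0.380761 m
v = √(2gh) = √(2·8.0·0.380761) = 2.468 m/s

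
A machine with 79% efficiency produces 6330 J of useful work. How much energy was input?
W_in = W_out/η = 6330/0.79 = 8013 J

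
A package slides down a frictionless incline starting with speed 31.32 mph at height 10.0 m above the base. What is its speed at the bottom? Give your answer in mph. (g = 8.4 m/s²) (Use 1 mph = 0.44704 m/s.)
Convert to SI: v₀ = 14.0013 m/s, h = 10.0 m
½mv₀² + mgh = ½mv² ⇒ v = √(v₀² + 2gh) = √(14.0013² + 2·8.4·10.0) = 19.0797 m/s = 42.68 mph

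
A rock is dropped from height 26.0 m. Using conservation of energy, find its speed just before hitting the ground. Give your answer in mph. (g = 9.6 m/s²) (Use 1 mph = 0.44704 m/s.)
mgh = ½mv² ⇒ v = √(2gh) = √(2·9.6·26.0) = 22.3428 m/s = 49.98 mph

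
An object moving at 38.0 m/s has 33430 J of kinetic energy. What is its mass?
m = 2·KE/v² = 2·33430/(38.0)² = 46.3 kg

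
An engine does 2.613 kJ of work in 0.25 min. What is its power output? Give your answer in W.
Convert to SI: W = 2613.0 J, t = 15.0 s
P = W/t = 2613.0/15.0 = 174.2 W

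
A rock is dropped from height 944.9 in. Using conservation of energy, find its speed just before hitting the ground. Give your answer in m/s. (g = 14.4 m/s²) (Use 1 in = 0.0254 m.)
Convert to SI: h = 24.0005 m
mgh = ½mv² ⇒ v = √(2gh) = √(2·14.4·24.0005) = 26.29 m/s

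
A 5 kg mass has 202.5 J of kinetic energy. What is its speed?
v = √(2·KE/m) = √(2·202.5/5) = 9.0 m/s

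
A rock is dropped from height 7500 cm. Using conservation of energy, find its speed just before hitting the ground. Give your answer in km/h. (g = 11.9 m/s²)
Convert to SI: h = 75.0 m
mgh = ½mv² ⇒ v = √(2gh) = √(2·11.9·75.0) = 42.2493 m/s = 152.1 km/h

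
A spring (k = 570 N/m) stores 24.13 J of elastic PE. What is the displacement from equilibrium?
x = √(2·PE/k) = √(2·24.13/570) = 0.291 m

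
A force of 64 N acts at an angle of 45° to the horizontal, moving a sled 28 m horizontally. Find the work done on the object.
W = F·d·cosθ = (64)(28)cos(45°) = 1267 J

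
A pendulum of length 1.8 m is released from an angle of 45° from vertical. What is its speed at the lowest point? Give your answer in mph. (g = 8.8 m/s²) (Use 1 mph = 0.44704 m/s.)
h = L(1 − cosθ) = 1.8(1 − cos45°) = 0.527208 m
v = √(2gh) = √(2·8.8·0.527208) = 3.04612 m/s = 6.814 mph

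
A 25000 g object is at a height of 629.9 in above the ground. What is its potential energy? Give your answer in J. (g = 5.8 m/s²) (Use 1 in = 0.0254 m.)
Convert to SI: m = 25.0 kg, h = 15.9995 m
PE = mgh = (25.0)(5.8)(15.9995) = 2320 J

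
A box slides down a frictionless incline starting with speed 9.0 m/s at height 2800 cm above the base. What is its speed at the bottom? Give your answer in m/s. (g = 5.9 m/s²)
Convert to SI: v₀ = 9.0 m/s, h = 28.0 m
½mv₀² + mgh = ½mv² ⇒ v = √(v₀² + 2gh) = √(9.0² + 2·5.9·28.0) = 20.28 m/s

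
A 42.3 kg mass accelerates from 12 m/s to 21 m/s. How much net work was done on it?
W = ΔKE = ½m(v₂² − v₁²) = ½(42.3)(21² − 12²) = 6281.55 J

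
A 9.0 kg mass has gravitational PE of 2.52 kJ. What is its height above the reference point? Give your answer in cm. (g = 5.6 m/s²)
Convert to SI: m = 9.0 kg, PE = 2520.0 J
h = PE/(mg) = 2520.0/(9.0·5.6) = 50.0 m = 5000 cm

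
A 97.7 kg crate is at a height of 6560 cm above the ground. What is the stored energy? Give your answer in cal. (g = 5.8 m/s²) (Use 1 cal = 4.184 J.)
Convert to SI: m = 97.7 kg, h = 65.6 m
PE = mgh = (97.7)(5.8)(65.6) = 37172.9 J = 8885 cal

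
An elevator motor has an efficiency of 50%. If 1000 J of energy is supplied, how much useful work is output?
W_out = η·W_in = 0.5·1000 = 500.0 J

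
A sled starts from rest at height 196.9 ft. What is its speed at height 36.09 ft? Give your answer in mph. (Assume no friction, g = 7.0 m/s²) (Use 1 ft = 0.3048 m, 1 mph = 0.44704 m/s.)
Convert to SI: h₁−h₂ = 49.0149 m
mgh₁ = mgh₂ + ½mv² ⇒ v = √(2g(h₁−h₂)) = √(2·7.0·49.0149) = 26.1956 m/s = 58.6 mph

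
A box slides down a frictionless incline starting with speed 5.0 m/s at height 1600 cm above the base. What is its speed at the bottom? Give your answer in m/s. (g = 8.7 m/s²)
Convert to SI: v₀ = 5.0 m/s, h = 16.0 m
½mv₀² + mgh = ½mv² ⇒ v = √(v₀² + 2gh) = √(5.0² + 2·8.7·16.0) = 17.42 m/s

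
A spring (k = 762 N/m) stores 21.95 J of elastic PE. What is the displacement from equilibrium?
x = √(2·PE/k) = √(2·21.95/762) = 0.24 m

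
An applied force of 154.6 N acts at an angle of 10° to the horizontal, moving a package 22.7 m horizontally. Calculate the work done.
W = F·d·cosθ = (154.6)(22.7)cos(10°) = 3456 J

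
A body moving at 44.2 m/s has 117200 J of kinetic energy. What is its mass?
m = 2·KE/v² = 2·117200/(44.2)² = 120.0 kg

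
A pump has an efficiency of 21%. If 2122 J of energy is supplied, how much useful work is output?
W_out = η·W_in = 0.21·2122 = 445.62 J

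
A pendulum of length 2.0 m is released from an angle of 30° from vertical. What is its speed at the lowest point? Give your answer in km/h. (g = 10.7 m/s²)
h = L(1 − cosθ) = 2.0(1 − cos30°) = 0.267949 m
v = √(2gh) = √(2·10.7·0.267949) = 2.3946 m/s = 8.621 km/h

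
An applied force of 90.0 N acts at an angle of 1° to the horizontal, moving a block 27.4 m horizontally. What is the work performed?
W = F·d·cosθ = (90.0)(27.4)cos(1°) = 2466 J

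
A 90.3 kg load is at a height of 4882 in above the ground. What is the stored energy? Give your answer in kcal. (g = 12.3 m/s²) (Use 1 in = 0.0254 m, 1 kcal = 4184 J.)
Convert to SI: m = 90.3 kg, h = 124.003 m
PE = mgh = (90.3)(12.3)(124.003) = 137729 J = 32.92 kcal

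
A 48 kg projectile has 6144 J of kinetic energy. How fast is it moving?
v = √(2·KE/m) = √(2·6144/48) = 16.0 m/s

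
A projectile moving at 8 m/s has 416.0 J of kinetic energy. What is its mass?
m = 2·KE/v² = 2·416.0/(8)² = 13.0 kg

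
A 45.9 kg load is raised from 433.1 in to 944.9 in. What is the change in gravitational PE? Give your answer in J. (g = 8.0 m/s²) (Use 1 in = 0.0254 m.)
Convert to SI: m = 45.9 kg, Δh = 12.9997 m
ΔPE = mgΔh = (45.9)(8.0)(12.9997) = 4773 J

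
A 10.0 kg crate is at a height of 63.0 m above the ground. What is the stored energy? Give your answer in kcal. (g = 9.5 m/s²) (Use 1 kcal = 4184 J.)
PE = mgh = (10.0)(9.5)(63.0) = 5985.0 J = 1.43 kcal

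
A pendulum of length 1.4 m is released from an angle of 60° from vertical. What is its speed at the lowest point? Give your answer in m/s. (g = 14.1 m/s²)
h = L(1 − cosθ) = 1.4(1 − cos60°) = 0.7 m
v = √(2gh) = √(2·14.1·0.7) = 4.443 m/s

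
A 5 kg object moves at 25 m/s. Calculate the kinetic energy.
KE = ½mv² = ½(5)(25)² = 1562.5 J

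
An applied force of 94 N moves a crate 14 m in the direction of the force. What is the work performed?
W = F·d = (94)(14) = 1316 J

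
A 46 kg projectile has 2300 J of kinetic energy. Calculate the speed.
v = √(2·KE/m) = √(2·2300/46) = 10.0 m/s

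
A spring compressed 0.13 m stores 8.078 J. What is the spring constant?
k = 2·PE/x² = 2·8.078/(0.13)² = 956.0 N/m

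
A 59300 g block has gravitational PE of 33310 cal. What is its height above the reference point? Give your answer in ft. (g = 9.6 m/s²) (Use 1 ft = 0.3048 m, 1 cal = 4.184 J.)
Convert to SI: m = 59.3 kg, PE = 139369 J
h = PE/(mg) = 139369/(59.3·9.6) = 244.816 m = 803.2 ft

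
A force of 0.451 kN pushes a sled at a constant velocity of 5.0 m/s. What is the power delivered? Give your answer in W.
Convert to SI: F = 451.0 N, v = 5.0 m/s
P = Fv = (451.0)(5.0) = 2255 W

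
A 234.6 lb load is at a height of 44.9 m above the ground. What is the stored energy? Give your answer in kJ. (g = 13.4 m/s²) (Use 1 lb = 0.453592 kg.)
Convert to SI: m = 106.413 kg, h = 44.9 m
PE = mgh = (106.413)(13.4)(44.9) = 64024.3 J = 64.02 kJ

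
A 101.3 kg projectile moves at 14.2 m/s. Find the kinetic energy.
KE = ½mv² = ½(101.3)(14.2)² = 10210 J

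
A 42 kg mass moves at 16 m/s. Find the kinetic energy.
KE = ½mv² = ½(42)(16)² = 5376.0 J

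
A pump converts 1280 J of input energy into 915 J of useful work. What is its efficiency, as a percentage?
η = W_out/W_in = 915/1280 = 71.48%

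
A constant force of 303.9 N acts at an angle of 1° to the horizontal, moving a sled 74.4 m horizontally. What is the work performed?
W = F·d·cosθ = (303.9)(74.4)cos(1°) = 22610 J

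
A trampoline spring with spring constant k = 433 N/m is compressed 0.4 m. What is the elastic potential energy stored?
PE = ½kx² = ½(433)(0.4)² = 34.64 J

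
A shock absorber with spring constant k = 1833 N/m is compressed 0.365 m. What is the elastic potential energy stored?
PE = ½kx² = ½(1833)(0.365)² = 122.1 J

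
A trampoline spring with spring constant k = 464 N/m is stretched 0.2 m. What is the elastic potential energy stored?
PE = ½kx² = ½(464)(0.2)² = 9.28 J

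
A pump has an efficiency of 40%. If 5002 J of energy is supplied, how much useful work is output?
W_out = η·W_in = 0.4·5002 = 2000.8 J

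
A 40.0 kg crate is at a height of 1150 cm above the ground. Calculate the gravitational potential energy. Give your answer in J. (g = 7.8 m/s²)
Convert to SI: m = 40.0 kg, h = 11.5 m
PE = mgh = (40.0)(7.8)(11.5) = 3588 J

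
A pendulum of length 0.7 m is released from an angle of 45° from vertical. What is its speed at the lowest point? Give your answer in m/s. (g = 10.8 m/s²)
h = L(1 − cosθ) = 0.7(1 − cos45°) = 0.205025 m
v = √(2gh) = √(2·10.8·0.205025) = 2.104 m/s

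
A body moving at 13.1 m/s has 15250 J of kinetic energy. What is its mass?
m = 2·KE/v² = 2·15250/(13.1)² = 177.7 kg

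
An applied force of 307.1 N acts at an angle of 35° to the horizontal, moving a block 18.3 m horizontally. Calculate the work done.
W = F·d·cosθ = (307.1)(18.3)cos(35°) = 4604 J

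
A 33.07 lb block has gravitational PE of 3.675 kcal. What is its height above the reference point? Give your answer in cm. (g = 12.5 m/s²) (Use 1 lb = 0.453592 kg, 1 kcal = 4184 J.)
Convert to SI: m = 15.0003 kg, PE = 15376.2 J
h = PE/(mg) = 15376.2/(15.0003·12.5) = 82.0048 m = 8200 cm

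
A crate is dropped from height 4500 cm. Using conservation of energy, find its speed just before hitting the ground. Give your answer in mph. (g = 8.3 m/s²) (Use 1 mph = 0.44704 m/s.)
Convert to SI: h = 45.0 m
mgh = ½mv² ⇒ v = √(2gh) = √(2·8.3·45.0) = 27.3313 m/s = 61.14 mph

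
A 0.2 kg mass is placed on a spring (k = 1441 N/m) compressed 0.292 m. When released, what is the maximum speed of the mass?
½kx² = ½mv² ⇒ v = x√(k/m) = (0.292)√(1441/0.2) = 24.79 m/s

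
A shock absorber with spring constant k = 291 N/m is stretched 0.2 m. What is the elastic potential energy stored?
PE = ½kx² = ½(291)(0.2)² = 5.82 J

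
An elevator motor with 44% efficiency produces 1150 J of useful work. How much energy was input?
W_in = W_out/η = 1150/0.44 = 2614 J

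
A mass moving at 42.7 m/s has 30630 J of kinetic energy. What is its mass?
m = 2·KE/v² = 2·30630/(42.7)² = 33.6 kg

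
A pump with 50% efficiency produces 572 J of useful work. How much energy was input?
W_in = W_out/η = 572/0.5 = 1144 J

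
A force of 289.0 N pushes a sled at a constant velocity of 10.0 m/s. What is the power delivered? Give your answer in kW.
P = Fv = (289.0)(10.0) = 2890.0 W = 2.89 kW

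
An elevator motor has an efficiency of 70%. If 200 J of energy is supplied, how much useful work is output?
W_out = η·W_in = 0.7·200 = 140.0 J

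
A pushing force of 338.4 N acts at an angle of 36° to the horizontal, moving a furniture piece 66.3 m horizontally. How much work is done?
W = F·d·cosθ = (338.4)(66.3)cos(36°) = 18150 J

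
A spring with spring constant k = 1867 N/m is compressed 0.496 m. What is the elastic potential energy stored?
PE = ½kx² = ½(1867)(0.496)² = 229.7 J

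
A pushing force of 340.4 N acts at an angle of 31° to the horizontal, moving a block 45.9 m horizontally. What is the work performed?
W = F·d·cosθ = (340.4)(45.9)cos(31°) = 13390 J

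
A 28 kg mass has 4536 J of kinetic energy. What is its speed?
v = √(2·KE/m) = √(2·4536/28) = 18.0 m/s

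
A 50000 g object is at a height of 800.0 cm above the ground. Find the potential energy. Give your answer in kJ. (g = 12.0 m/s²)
Convert to SI: m = 50.0 kg, h = 8.0 m
PE = mgh = (50.0)(12.0)(8.0) = 4800.0 J = 4.8 kJ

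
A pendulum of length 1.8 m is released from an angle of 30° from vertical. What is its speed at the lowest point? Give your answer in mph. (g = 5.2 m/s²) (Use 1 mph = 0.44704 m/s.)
h = L(1 − cosθ) = 1.8(1 − cos30°) = 0.241154 m
v = √(2gh) = √(2·5.2·0.241154) = 1.58367 m/s = 3.543 mph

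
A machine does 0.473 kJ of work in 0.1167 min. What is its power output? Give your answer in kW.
Convert to SI: W = 473.0 J, t = 7.002 s
P = W/t = 473.0/7.002 = 67.5521 W = 0.06755 kW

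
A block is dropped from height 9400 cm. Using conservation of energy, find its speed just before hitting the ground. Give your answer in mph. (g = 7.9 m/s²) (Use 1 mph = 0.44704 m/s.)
Convert to SI: h = 94.0 m
mgh = ½mv² ⇒ v = √(2gh) = √(2·7.9·94.0) = 38.5383 m/s = 86.21 mph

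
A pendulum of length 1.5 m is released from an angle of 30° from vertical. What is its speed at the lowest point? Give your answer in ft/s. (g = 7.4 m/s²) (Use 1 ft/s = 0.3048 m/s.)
h = L(1 − cosθ) = 1.5(1 − cos30°) = 0.200962 m
v = √(2gh) = √(2·7.4·0.200962) = 1.7246 m/s = 5.658 ft/s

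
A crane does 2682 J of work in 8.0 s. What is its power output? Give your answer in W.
P = W/t = 2682.0/8.0 = 335.3 W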